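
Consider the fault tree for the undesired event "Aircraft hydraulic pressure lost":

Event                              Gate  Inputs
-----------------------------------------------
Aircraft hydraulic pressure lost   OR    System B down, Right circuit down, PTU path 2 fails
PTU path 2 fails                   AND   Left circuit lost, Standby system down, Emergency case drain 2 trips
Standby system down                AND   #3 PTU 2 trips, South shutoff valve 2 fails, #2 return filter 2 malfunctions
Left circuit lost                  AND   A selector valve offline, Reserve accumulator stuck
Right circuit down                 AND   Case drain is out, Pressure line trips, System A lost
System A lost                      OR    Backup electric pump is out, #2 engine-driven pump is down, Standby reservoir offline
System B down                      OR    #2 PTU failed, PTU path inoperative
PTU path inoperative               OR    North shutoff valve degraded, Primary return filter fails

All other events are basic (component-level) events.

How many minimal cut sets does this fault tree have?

7

PTU path inoperative [OR]: union of children's cut sets → 2 cut set(s).
System B down [OR]: union of children's cut sets → 3 cut set(s).
System A lost [OR]: union of children's cut sets → 3 cut set(s).
Right circuit down [AND]: one cut set from each child combined → 1 × 1 × 3 = 3 cut set(s).
Left circuit lost [AND]: one cut set from each child combined → 1 × 1 = 1 cut set(s).
Standby system down [AND]: one cut set from each child combined → 1 × 1 × 1 = 1 cut set(s).
PTU path 2 fails [AND]: one cut set from each child combined → 1 × 1 × 1 = 1 cut set(s).
Aircraft hydraulic pressure lost [OR]: union of children's cut sets → 7 cut set(s).
Minimal cut sets: {#2 PTU failed}; {North shutoff valve degraded}; {Primary return filter fails}; {Backup electric pump is out, Case drain is out, Pressure line trips}; {#2 engine-driven pump is down, Case drain is out, Pressure line trips}; {Case drain is out, Pressure line trips, Standby reservoir offline}; {#2 return filter 2 malfunctions, #3 PTU 2 trips, A selector valve offline, Emergency case drain 2 trips, Reserve accumulator stuck, South shutoff valve 2 fails}.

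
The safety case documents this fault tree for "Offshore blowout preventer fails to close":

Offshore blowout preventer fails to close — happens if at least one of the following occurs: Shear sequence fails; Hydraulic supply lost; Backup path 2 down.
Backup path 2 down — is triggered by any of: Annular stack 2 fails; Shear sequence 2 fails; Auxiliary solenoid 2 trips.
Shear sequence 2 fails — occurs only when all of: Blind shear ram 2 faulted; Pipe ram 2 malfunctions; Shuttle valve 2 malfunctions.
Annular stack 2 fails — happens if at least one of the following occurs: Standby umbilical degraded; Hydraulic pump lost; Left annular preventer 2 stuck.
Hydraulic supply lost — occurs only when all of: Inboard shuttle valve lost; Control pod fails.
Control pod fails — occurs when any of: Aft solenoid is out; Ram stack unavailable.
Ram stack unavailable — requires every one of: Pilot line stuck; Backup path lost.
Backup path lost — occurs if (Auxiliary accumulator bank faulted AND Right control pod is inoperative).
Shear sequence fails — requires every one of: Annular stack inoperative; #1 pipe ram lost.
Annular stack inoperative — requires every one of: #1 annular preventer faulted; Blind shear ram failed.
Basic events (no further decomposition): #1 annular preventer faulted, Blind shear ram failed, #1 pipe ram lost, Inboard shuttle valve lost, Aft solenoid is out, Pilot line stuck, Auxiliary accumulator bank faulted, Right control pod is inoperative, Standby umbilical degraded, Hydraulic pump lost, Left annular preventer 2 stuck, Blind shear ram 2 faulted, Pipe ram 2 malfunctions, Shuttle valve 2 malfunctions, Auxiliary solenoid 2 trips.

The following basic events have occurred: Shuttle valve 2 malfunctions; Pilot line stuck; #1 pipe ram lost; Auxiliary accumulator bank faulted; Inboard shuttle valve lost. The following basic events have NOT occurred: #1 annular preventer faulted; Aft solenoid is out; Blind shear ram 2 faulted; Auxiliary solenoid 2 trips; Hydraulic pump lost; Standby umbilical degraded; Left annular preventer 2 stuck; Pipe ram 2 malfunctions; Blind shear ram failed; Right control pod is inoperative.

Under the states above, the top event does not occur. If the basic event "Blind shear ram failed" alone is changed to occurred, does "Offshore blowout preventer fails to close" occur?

Counterfactual: set "Blind shear ram failed" to occurred.
Annular stack inoperative [AND]: #1 annular preventer faulted=not, Blind shear ram failed=occurs → not all inputs occur → does not occur.
Shear sequence fails [AND]: Annular stack inoperative=not, #1 pipe ram lost=occurs → not all inputs occur → does not occur.
Backup path lost [AND]: Auxiliary accumulator bank faulted=occurs, Right control pod is inoperative=not → not all inputs occur → does not occur.
Ram stack unavailable [AND]: Pilot line stuck=occurs, Backup path lost=not → not all inputs occur → does not occur.
Control pod fails [OR]: Aft solenoid is out=not, Ram stack unavailable=not → no input occurs → does not occur.
Hydraulic supply lost [AND]: Inboard shuttle valve lost=occurs, Control pod fails=not → not all inputs occur → does not occur.
Annular stack 2 fails [OR]: Standby umbilical degraded=not, Hydraulic pump lost=not, Left annular preventer 2 stuck=not → no input occurs → does not occur.
Shear sequence 2 fails [AND]: Blind shear ram 2 faulted=not, Pipe ram 2 malfunctions=not, Shuttle valve 2 malfunctions=occurs → not all inputs occur → does not occur.
Backup path 2 down [OR]: Annular stack 2 fails=not, Shear sequence 2 fails=not, Auxiliary solenoid 2 trips=not → no input occurs → does not occur.
Offshore blowout preventer fails to close [OR]: Shear sequence fails=not, Hydraulic supply lost=not, Backup path 2 down=not → no input occurs → does not occur.

No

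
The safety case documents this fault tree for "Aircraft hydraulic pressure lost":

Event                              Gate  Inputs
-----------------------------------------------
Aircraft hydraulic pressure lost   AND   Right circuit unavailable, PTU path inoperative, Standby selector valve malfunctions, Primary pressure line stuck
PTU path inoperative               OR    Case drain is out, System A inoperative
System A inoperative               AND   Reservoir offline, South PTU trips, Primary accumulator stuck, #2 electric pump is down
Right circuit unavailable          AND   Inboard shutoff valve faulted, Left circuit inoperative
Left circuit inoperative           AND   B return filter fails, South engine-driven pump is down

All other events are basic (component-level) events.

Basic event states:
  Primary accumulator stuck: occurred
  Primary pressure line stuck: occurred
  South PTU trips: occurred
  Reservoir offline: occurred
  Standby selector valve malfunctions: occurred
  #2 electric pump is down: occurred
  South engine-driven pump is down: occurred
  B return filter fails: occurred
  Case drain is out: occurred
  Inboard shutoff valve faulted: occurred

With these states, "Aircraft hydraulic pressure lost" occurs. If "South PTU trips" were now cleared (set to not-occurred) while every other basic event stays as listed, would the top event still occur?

Yes

Counterfactual: set "South PTU trips" to not occurred.
Left circuit inoperative [AND]: B return filter fails=occurs, South engine-driven pump is down=occurs → all inputs occur → occurs.
Right circuit unavailable [AND]: Inboard shutoff valve faulted=occurs, Left circuit inoperative=occurs → all inputs occur → occurs.
System A inoperative [AND]: Reservoir offline=occurs, South PTU trips=not, Primary accumulator stuck=occurs, #2 electric pump is down=occurs → not all inputs occur → does not occur.
PTU path inoperative [OR]: Case drain is out=occurs, System A inoperative=not → at least one input occurs → occurs.
Aircraft hydraulic pressure lost [AND]: Right circuit unavailable=occurs, PTU path inoperative=occurs, Standby selector valve malfunctions=occurs, Primary pressure line stuck=occurs → all inputs occur → occurs.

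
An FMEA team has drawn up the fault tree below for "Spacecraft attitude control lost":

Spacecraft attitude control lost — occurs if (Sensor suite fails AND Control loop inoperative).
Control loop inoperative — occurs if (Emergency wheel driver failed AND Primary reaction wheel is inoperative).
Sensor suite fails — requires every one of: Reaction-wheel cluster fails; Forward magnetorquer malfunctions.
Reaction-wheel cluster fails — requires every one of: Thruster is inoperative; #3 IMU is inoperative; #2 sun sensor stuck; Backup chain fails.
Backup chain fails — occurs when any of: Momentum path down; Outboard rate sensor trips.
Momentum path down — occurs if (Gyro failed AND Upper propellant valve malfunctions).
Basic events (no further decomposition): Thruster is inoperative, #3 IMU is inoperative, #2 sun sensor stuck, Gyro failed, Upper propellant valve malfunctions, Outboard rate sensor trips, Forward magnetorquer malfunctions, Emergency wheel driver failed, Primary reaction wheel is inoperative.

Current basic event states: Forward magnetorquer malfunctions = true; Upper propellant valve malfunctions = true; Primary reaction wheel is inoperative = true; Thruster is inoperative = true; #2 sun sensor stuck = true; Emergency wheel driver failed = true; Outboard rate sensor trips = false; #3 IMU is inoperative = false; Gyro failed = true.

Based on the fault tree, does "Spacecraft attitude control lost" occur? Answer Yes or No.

Momentum path down [AND]: Gyro failed=occurs, Upper propellant valve malfunctions=occurs → all inputs occur → occurs.
Backup chain fails [OR]: Momentum path down=occurs, Outboard rate sensor trips=not → at least one input occurs → occurs.
Reaction-wheel cluster fails [AND]: Thruster is inoperative=occurs, #3 IMU is inoperative=not, #2 sun sensor stuck=occurs, Backup chain fails=occurs → not all inputs occur → does not occur.
Sensor suite fails [AND]: Reaction-wheel cluster fails=not, Forward magnetorquer malfunctions=occurs → not all inputs occur → does not occur.
Control loop inoperative [AND]: Emergency wheel driver failed=occurs, Primary reaction wheel is inoperative=occurs → all inputs occur → occurs.
Spacecraft attitude control lost [AND]: Sensor suite fails=not, Control loop inoperative=occurs → not all inputs occur → does not occur.

No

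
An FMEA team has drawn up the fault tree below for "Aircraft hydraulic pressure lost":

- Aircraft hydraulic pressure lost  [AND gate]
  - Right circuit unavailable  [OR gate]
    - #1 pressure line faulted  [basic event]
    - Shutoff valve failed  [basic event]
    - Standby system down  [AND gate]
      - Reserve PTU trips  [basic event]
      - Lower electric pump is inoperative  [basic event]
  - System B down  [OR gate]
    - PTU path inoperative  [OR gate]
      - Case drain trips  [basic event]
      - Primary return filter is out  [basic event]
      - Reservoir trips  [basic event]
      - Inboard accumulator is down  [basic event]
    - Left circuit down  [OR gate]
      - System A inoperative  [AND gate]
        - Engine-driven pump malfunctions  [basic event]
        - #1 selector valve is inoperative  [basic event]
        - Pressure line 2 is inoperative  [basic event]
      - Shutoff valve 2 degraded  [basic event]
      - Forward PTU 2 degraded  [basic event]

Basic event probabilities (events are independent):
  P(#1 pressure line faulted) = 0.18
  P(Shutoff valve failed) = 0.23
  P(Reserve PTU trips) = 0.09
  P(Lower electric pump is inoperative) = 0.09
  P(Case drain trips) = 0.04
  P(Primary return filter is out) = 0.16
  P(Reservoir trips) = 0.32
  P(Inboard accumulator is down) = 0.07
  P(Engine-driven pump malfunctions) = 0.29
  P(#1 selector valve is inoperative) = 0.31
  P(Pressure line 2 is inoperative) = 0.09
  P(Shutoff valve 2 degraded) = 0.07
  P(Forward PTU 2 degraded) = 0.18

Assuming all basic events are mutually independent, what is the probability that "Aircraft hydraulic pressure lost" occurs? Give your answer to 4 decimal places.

P(Standby system down) [AND] = 0.09 × 0.09 = 0.008100
P(Right circuit unavailable) [OR] = 1 − (1−0.18) × (1−0.23) × (1−0.008100) = 0.373714
P(PTU path inoperative) [OR] = 1 − (1−0.04) × (1−0.16) × (1−0.32) × (1−0.07) = 0.490033
P(System A inoperative) [AND] = 0.29 × 0.31 × 0.09 = 0.008091
P(Left circuit down) [OR] = 1 − (1−0.008091) × (1−0.07) × (1−0.18) = 0.243570
P(System B down) [OR] = 1 − (1−0.490033) × (1−0.243570) = 0.614246
P(Aircraft hydraulic pressure lost) [AND] = 0.373714 × 0.614246 = 0.229552
Rounded to 4 decimal places: P(Aircraft hydraulic pressure lost) ≈ 0.2296.

0.2296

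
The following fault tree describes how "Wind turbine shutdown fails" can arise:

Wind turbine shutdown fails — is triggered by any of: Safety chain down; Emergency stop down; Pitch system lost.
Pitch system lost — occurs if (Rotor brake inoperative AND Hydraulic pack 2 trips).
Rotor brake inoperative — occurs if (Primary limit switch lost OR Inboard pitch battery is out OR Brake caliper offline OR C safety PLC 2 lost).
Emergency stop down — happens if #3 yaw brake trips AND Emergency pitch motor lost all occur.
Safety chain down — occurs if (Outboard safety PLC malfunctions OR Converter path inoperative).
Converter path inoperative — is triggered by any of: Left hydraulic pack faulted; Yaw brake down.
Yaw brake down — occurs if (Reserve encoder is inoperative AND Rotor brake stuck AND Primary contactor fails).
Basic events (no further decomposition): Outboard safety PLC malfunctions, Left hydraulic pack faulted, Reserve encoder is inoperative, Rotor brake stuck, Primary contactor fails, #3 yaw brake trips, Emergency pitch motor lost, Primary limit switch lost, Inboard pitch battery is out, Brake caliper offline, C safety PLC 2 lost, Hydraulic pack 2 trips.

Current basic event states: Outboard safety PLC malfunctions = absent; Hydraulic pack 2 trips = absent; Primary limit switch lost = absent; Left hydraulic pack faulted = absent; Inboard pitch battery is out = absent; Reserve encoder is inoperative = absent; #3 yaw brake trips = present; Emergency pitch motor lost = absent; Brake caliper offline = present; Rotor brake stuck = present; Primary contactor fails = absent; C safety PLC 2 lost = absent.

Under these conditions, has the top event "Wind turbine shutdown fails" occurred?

Yaw brake down [AND]: Reserve encoder is inoperative=not, Rotor brake stuck=occurs, Primary contactor fails=not → not all inputs occur → does not occur.
Converter path inoperative [OR]: Left hydraulic pack faulted=not, Yaw brake down=not → no input occurs → does not occur.
Safety chain down [OR]: Outboard safety PLC malfunctions=not, Converter path inoperative=not → no input occurs → does not occur.
Emergency stop down [AND]: #3 yaw brake trips=occurs, Emergency pitch motor lost=not → not all inputs occur → does not occur.
Rotor brake inoperative [OR]: Primary limit switch lost=not, Inboard pitch battery is out=not, Brake caliper offline=occurs, C safety PLC 2 lost=not → at least one input occurs → occurs.
Pitch system lost [AND]: Rotor brake inoperative=occurs, Hydraulic pack 2 trips=not → not all inputs occur → does not occur.
Wind turbine shutdown fails [OR]: Safety chain down=not, Emergency stop down=not, Pitch system lost=not → no input occurs → does not occur.

No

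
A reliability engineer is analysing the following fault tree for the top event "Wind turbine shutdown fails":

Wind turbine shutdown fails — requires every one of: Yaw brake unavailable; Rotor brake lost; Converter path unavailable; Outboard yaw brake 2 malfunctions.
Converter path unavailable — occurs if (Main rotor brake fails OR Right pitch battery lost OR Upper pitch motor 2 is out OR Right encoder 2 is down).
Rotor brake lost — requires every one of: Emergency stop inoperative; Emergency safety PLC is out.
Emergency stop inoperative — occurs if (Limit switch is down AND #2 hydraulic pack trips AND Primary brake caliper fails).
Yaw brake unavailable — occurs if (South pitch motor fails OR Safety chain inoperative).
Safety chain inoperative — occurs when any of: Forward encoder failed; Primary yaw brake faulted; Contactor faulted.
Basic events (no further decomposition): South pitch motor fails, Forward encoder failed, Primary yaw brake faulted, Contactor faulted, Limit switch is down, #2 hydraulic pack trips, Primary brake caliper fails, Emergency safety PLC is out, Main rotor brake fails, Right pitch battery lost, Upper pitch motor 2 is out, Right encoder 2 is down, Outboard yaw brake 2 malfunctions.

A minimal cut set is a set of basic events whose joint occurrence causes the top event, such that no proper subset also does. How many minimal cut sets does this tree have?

Safety chain inoperative [OR]: union of children's cut sets → 3 cut set(s).
Yaw brake unavailable [OR]: union of children's cut sets → 4 cut set(s).
Emergency stop inoperative [AND]: one cut set from each child combined → 1 × 1 × 1 = 1 cut set(s).
Rotor brake lost [AND]: one cut set from each child combined → 1 × 1 = 1 cut set(s).
Converter path unavailable [OR]: union of children's cut sets → 4 cut set(s).
Wind turbine shutdown fails [AND]: one cut set from each child combined → 4 × 1 × 4 × 1 = 16 cut set(s).

16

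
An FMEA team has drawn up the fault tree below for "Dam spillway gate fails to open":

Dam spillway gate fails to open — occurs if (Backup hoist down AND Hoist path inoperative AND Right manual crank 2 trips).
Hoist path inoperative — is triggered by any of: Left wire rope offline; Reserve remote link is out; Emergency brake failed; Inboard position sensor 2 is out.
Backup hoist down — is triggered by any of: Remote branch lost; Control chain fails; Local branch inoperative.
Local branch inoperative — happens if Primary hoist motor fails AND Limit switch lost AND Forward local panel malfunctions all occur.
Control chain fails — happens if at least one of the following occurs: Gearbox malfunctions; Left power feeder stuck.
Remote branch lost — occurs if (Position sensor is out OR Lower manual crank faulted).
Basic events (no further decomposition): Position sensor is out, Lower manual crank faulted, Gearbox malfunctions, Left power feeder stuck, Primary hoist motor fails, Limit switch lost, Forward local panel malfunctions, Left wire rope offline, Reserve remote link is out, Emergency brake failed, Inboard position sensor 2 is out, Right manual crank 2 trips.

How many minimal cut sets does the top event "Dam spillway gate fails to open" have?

Remote branch lost [OR]: union of children's cut sets → 2 cut set(s).
Control chain fails [OR]: union of children's cut sets → 2 cut set(s).
Local branch inoperative [AND]: one cut set from each child combined → 1 × 1 × 1 = 1 cut set(s).
Backup hoist down [OR]: union of children's cut sets → 5 cut set(s).
Hoist path inoperative [OR]: union of children's cut sets → 4 cut set(s).
Dam spillway gate fails to open [AND]: one cut set from each child combined → 5 × 4 × 1 = 20 cut set(s).

20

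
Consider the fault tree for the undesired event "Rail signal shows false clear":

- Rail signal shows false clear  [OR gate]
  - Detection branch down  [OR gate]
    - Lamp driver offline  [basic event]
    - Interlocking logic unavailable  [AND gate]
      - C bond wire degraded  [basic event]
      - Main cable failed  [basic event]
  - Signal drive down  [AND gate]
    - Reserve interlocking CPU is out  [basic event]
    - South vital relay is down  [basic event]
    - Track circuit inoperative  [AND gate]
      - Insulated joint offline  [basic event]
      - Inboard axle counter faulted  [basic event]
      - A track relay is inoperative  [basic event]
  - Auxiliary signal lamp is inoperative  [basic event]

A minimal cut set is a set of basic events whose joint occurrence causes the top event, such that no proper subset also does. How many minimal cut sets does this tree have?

Interlocking logic unavailable [AND]: one cut set from each child combined → 1 × 1 = 1 cut set(s).
Detection branch down [OR]: union of children's cut sets → 2 cut set(s).
Track circuit inoperative [AND]: one cut set from each child combined → 1 × 1 × 1 = 1 cut set(s).
Signal drive down [AND]: one cut set from each child combined → 1 × 1 × 1 = 1 cut set(s).
Rail signal shows false clear [OR]: union of children's cut sets → 4 cut set(s).
Minimal cut sets: {Lamp driver offline}; {C bond wire degraded, Main cable failed}; {A track relay is inoperative, Inboard axle counter faulted, Insulated joint offline, Reserve interlocking CPU is out, South vital relay is down}; {Auxiliary signal lamp is inoperative}.

4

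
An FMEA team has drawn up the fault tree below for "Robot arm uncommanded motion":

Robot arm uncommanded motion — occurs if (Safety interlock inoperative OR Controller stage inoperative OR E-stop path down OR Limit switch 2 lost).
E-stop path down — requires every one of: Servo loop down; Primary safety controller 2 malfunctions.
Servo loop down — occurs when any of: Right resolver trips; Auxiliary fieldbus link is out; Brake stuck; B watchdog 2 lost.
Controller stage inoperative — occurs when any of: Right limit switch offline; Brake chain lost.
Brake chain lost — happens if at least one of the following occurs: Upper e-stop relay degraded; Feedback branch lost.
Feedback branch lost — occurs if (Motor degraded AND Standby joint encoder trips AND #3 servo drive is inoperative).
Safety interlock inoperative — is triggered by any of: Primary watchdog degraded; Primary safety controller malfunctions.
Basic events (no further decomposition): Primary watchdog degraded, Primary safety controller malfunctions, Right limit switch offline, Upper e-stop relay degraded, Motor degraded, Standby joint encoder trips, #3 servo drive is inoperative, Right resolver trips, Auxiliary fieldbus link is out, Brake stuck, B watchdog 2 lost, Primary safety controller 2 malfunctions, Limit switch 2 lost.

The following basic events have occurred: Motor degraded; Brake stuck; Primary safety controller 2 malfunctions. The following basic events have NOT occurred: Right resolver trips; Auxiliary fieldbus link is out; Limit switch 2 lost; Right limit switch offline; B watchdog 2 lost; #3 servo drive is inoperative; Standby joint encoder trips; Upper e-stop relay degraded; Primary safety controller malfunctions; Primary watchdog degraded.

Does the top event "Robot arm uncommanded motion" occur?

Yes

Safety interlock inoperative [OR]: Primary watchdog degraded=not, Primary safety controller malfunctions=not → no input occurs → does not occur.
Feedback branch lost [AND]: Motor degraded=occurs, Standby joint encoder trips=not, #3 servo drive is inoperative=not → not all inputs occur → does not occur.
Brake chain lost [OR]: Upper e-stop relay degraded=not, Feedback branch lost=not → no input occurs → does not occur.
Controller stage inoperative [OR]: Right limit switch offline=not, Brake chain lost=not → no input occurs → does not occur.
Servo loop down [OR]: Right resolver trips=not, Auxiliary fieldbus link is out=not, Brake stuck=occurs, B watchdog 2 lost=not → at least one input occurs → occurs.
E-stop path down [AND]: Servo loop down=occurs, Primary safety controller 2 malfunctions=occurs → all inputs occur → occurs.
Robot arm uncommanded motion [OR]: Safety interlock inoperative=not, Controller stage inoperative=not, E-stop path down=occurs, Limit switch 2 lost=not → at least one input occurs → occurs.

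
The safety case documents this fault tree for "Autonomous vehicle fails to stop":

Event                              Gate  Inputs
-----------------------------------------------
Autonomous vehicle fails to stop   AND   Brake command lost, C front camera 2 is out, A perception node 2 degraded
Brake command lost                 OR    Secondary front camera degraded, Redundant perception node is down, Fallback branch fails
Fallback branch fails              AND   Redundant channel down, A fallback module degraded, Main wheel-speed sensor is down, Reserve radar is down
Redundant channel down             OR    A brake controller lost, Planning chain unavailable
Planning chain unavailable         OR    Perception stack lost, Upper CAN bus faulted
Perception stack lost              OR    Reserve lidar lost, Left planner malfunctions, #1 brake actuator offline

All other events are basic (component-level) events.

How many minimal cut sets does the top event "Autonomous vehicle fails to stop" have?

7

Perception stack lost [OR]: union of children's cut sets → 3 cut set(s).
Planning chain unavailable [OR]: union of children's cut sets → 4 cut set(s).
Redundant channel down [OR]: union of children's cut sets → 5 cut set(s).
Fallback branch fails [AND]: one cut set from each child combined → 5 × 1 × 1 × 1 = 5 cut set(s).
Brake command lost [OR]: union of children's cut sets → 7 cut set(s).
Autonomous vehicle fails to stop [AND]: one cut set from each child combined → 7 × 1 × 1 = 7 cut set(s).
Minimal cut sets: {A perception node 2 degraded, C front camera 2 is out, Secondary front camera degraded}; {A perception node 2 degraded, C front camera 2 is out, Redundant perception node is down}; {A brake controller lost, A fallback module degraded, A perception node 2 degraded, C front camera 2 is out, Main wheel-speed sensor is down, Reserve radar is down}; {A fallback module degraded, A perception node 2 degraded, C front camera 2 is out, Main wheel-speed sensor is down, Reserve lidar lost, Reserve radar is down}; {A fallback module degraded, A perception node 2 degraded, C front camera 2 is out, Left planner malfunctions, Main wheel-speed sensor is down, Reserve radar is down}; {#1 brake actuator offline, A fallback module degraded, A perception node 2 degraded, C front camera 2 is out, Main wheel-speed sensor is down, Reserve radar is down}; {A fallback module degraded, A perception node 2 degraded, C front camera 2 is out, Main wheel-speed sensor is down, Reserve radar is down, Upper CAN bus faulted}.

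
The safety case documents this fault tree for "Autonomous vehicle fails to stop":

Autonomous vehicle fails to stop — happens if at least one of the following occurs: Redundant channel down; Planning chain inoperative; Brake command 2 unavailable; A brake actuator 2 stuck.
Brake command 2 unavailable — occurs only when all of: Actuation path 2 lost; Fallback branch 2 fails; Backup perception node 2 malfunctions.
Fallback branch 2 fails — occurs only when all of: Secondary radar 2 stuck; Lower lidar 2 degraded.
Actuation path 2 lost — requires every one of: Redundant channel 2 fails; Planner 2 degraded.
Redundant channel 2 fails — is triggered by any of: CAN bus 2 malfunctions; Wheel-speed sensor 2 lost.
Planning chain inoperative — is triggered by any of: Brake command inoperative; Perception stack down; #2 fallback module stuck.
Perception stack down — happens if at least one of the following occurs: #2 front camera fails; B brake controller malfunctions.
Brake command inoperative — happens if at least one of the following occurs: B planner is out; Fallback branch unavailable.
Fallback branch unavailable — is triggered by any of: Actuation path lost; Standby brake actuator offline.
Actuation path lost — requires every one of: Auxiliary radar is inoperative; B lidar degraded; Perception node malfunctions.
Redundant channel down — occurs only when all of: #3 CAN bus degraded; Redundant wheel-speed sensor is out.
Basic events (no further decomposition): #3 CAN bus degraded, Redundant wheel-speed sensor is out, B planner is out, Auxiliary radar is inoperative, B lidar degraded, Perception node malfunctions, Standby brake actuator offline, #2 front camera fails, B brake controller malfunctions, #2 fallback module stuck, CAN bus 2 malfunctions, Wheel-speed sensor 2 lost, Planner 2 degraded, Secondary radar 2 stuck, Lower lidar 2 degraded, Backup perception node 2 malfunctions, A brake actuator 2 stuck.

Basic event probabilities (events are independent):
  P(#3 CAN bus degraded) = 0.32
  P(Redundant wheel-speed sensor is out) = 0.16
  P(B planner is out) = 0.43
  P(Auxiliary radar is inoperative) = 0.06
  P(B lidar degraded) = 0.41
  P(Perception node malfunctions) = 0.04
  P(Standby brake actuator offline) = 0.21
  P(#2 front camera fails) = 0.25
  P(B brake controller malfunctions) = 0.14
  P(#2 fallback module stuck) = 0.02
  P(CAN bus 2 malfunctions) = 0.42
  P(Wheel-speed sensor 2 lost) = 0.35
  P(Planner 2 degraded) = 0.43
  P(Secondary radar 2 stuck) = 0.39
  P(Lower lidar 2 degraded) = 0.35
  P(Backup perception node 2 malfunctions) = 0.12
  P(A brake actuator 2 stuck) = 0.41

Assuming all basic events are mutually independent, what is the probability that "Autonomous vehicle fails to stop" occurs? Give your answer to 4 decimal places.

P(Redundant channel down) [AND] = 0.32 × 0.16 = 0.051200
P(Actuation path lost) [AND] = 0.06 × 0.41 × 0.04 = 0.000984
P(Fallback branch unavailable) [OR] = 1 − (1−0.000984) × (1−0.21) = 0.210777
P(Brake command inoperative) [OR] = 1 − (1−0.43) × (1−0.210777) = 0.550143
P(Perception stack down) [OR] = 1 − (1−0.25) × (1−0.14) = 0.355000
P(Planning chain inoperative) [OR] = 1 − (1−0.550143) × (1−0.355000) × (1−0.02) = 0.715645
P(Redundant channel 2 fails) [OR] = 1 − (1−0.42) × (1−0.35) = 0.623000
P(Actuation path 2 lost) [AND] = 0.623000 × 0.43 = 0.267890
P(Fallback branch 2 fails) [AND] = 0.39 × 0.35 = 0.136500
P(Brake command 2 unavailable) [AND] = 0.267890 × 0.136500 × 0.12 = 0.004388
P(Autonomous vehicle fails to stop) [OR] = 1 − (1−0.051200) × (1−0.715645) × (1−0.004388) × (1−0.41) = 0.841519
Rounded to 4 decimal places: P(Autonomous vehicle fails to stop) ≈ 0.8415.

0.8415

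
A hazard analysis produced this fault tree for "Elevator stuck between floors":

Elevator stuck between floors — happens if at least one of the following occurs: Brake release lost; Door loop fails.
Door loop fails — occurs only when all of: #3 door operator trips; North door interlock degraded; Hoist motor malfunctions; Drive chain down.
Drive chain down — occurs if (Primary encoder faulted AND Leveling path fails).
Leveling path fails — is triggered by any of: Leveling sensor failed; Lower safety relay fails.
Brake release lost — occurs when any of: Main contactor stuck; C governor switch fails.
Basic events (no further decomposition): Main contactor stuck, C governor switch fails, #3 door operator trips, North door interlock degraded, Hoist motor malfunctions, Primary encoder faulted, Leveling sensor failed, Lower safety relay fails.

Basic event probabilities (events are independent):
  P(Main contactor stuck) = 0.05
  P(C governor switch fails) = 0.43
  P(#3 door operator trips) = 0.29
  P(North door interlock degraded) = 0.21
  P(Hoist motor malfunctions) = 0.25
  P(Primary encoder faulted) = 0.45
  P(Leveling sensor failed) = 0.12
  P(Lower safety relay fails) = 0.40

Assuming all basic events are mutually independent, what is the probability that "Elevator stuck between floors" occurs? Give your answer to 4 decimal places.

P(Brake release lost) [OR] = 1 − (1−0.05) × (1−0.43) = 0.458500
P(Leveling path fails) [OR] = 1 − (1−0.12) × (1−0.40) = 0.472000
P(Drive chain down) [AND] = 0.45 × 0.472000 = 0.212400
P(Door loop fails) [AND] = 0.29 × 0.21 × 0.25 × 0.212400 = 0.003234
P(Elevator stuck between floors) [OR] = 1 − (1−0.458500) × (1−0.003234) = 0.460251
Rounded to 4 decimal places: P(Elevator stuck between floors) ≈ 0.4603.

0.4603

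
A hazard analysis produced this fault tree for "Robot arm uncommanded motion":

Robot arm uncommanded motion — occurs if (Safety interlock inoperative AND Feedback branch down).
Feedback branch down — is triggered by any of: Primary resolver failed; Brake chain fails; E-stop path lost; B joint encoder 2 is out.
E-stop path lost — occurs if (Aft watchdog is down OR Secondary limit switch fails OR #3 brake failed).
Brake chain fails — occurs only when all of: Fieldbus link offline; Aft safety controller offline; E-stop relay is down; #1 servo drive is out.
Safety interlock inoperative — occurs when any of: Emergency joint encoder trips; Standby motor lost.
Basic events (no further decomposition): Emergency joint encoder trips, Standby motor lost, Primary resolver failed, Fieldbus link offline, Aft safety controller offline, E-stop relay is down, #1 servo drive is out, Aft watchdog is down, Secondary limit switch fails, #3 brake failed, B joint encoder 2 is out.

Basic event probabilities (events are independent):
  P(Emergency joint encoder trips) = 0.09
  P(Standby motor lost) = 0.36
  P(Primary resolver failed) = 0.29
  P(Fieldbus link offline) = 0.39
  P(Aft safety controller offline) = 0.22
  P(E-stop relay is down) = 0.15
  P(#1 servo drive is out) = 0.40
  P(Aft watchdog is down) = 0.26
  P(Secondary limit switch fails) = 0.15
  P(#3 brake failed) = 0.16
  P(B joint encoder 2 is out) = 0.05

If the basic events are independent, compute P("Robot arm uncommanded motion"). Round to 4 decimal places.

P(Safety interlock inoperative) [OR] = 1 − (1−0.09) × (1−0.36) = 0.417600
P(Brake chain fails) [AND] = 0.39 × 0.22 × 0.15 × 0.40 = 0.005148
P(E-stop path lost) [OR] = 1 − (1−0.26) × (1−0.15) × (1−0.16) = 0.471640
P(Feedback branch down) [OR] = 1 − (1−0.29) × (1−0.005148) × (1−0.471640) × (1−0.05) = 0.645456
P(Robot arm uncommanded motion) [AND] = 0.417600 × 0.645456 = 0.269542
Rounded to 4 decimal places: P(Robot arm uncommanded motion) ≈ 0.2695.

0.2695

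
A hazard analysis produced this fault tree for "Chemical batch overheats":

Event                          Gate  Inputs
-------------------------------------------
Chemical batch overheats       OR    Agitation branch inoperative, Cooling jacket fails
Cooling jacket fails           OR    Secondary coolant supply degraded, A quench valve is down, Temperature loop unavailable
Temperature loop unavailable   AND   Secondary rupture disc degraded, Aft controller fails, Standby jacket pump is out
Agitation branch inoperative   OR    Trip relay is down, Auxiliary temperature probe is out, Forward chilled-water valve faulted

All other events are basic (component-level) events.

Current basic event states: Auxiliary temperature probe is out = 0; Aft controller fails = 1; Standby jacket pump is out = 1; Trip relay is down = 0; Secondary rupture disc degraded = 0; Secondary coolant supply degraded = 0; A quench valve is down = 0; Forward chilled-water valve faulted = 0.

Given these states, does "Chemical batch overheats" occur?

No

Agitation branch inoperative [OR]: Trip relay is down=not, Auxiliary temperature probe is out=not, Forward chilled-water valve faulted=not → no input occurs → does not occur.
Temperature loop unavailable [AND]: Secondary rupture disc degraded=not, Aft controller fails=occurs, Standby jacket pump is out=occurs → not all inputs occur → does not occur.
Cooling jacket fails [OR]: Secondary coolant supply degraded=not, A quench valve is down=not, Temperature loop unavailable=not → no input occurs → does not occur.
Chemical batch overheats [OR]: Agitation branch inoperative=not, Cooling jacket fails=not → no input occurs → does not occur.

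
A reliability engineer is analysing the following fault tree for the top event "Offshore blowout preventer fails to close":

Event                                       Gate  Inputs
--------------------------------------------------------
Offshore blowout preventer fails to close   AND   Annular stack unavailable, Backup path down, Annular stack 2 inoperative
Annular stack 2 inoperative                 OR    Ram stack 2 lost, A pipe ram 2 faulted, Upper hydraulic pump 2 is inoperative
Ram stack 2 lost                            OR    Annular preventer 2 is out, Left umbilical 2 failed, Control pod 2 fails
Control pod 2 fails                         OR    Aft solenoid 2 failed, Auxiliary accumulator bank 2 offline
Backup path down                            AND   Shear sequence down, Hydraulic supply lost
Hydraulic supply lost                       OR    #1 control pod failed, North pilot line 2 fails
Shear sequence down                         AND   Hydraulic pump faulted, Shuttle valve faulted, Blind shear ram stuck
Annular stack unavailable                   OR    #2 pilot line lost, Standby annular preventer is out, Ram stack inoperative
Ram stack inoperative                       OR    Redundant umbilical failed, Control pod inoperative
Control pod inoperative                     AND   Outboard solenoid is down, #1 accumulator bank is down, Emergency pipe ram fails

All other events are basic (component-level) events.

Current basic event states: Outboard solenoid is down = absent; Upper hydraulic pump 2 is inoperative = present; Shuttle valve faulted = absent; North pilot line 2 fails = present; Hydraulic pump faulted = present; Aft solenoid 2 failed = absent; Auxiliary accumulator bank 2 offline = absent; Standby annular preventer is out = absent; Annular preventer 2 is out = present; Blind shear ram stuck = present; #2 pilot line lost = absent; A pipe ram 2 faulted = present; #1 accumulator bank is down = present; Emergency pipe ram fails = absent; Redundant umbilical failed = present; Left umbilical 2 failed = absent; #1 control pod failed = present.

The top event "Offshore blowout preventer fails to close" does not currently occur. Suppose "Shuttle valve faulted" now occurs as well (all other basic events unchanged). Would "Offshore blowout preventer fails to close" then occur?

Yes

Counterfactual: set "Shuttle valve faulted" to occurred.
Control pod inoperative [AND]: Outboard solenoid is down=not, #1 accumulator bank is down=occurs, Emergency pipe ram fails=not → not all inputs occur → does not occur.
Ram stack inoperative [OR]: Redundant umbilical failed=occurs, Control pod inoperative=not → at least one input occurs → occurs.
Annular stack unavailable [OR]: #2 pilot line lost=not, Standby annular preventer is out=not, Ram stack inoperative=occurs → at least one input occurs → occurs.
Shear sequence down [AND]: Hydraulic pump faulted=occurs, Shuttle valve faulted=occurs, Blind shear ram stuck=occurs → all inputs occur → occurs.
Hydraulic supply lost [OR]: #1 control pod failed=occurs, North pilot line 2 fails=occurs → at least one input occurs → occurs.
Backup path down [AND]: Shear sequence down=occurs, Hydraulic supply lost=occurs → all inputs occur → occurs.
Control pod 2 fails [OR]: Aft solenoid 2 failed=not, Auxiliary accumulator bank 2 offline=not → no input occurs → does not occur.
Ram stack 2 lost [OR]: Annular preventer 2 is out=occurs, Left umbilical 2 failed=not, Control pod 2 fails=not → at least one input occurs → occurs.
Annular stack 2 inoperative [OR]: Ram stack 2 lost=occurs, A pipe ram 2 faulted=occurs, Upper hydraulic pump 2 is inoperative=occurs → at least one input occurs → occurs.
Offshore blowout preventer fails to close [AND]: Annular stack unavailable=occurs, Backup path down=occurs, Annular stack 2 inoperative=occurs → all inputs occur → occurs.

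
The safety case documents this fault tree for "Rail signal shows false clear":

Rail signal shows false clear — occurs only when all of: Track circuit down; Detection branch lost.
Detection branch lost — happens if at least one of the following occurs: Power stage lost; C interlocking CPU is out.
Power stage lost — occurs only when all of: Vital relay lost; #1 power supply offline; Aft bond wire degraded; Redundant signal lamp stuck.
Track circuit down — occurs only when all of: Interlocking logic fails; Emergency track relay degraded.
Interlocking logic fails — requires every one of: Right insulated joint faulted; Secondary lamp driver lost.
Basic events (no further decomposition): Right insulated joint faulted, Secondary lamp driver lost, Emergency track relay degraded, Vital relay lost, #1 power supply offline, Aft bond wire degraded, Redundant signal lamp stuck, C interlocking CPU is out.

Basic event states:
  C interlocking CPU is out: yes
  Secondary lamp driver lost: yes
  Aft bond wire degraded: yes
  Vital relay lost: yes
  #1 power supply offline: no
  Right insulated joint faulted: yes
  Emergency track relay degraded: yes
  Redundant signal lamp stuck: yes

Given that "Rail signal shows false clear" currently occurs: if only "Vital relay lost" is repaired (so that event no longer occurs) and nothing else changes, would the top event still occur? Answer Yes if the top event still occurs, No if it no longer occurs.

Yes

Counterfactual: set "Vital relay lost" to not occurred.
Interlocking logic fails [AND]: Right insulated joint faulted=occurs, Secondary lamp driver lost=occurs → all inputs occur → occurs.
Track circuit down [AND]: Interlocking logic fails=occurs, Emergency track relay degraded=occurs → all inputs occur → occurs.
Power stage lost [AND]: Vital relay lost=not, #1 power supply offline=not, Aft bond wire degraded=occurs, Redundant signal lamp stuck=occurs → not all inputs occur → does not occur.
Detection branch lost [OR]: Power stage lost=not, C interlocking CPU is out=occurs → at least one input occurs → occurs.
Rail signal shows false clear [AND]: Track circuit down=occurs, Detection branch lost=occurs → all inputs occur → occurs.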